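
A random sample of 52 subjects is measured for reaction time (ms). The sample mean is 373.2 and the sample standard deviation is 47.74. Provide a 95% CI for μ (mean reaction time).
(359.91, 386.49)

t-interval (σ unknown):
df = n - 1 = 51
t* = 2.008 for 95% confidence

Margin of error = t* · s/√n = 2.008 · 47.74/√52 = 13.29

CI: (359.91, 386.49)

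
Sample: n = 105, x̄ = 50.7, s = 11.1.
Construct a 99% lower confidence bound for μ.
μ ≥ 48.14

Lower bound (one-sided):
t* = 2.363 (one-sided for 99%)
Lower bound = x̄ - t* · s/√n = 50.7 - 2.363 · 11.1/√105 = 48.14

We are 99% confident that μ ≥ 48.14.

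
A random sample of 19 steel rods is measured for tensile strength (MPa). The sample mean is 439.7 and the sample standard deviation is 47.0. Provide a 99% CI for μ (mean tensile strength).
(408.67, 470.73)

t-interval (σ unknown):
df = n - 1 = 18
t* = 2.878 for 99% confidence

Margin of error = t* · s/√n = 2.878 · 47.0/√19 = 31.03

CI: (408.67, 470.73)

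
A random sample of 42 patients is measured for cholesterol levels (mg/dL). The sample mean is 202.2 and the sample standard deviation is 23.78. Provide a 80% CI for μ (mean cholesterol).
(197.42, 206.98)

t-interval (σ unknown):
df = n - 1 = 41
t* = 1.303 for 80% confidence

Margin of error = t* · s/√n = 1.303 · 23.78/√42 = 4.78

CI: (197.42, 206.98)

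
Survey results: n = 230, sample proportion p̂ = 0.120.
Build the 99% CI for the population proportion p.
(0.065, 0.175)

Proportion CI:
SE = √(p̂(1-p̂)/n) = √(0.120 · 0.880 / 230) = 0.02143

z* = 2.576
Margin = z* · SE = 2.576 · 0.02143 = 0.0552

CI: 0.120 ± 0.0552 = (0.065, 0.175)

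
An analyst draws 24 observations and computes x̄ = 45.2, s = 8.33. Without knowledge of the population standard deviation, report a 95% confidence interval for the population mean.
(41.68, 48.72)

t-interval (σ unknown):
df = n - 1 = 23
t* = 2.069 for 95% confidence

Margin of error = t* · s/√n = 2.069 · 8.33/√24 = 3.52

CI: (41.68, 48.72)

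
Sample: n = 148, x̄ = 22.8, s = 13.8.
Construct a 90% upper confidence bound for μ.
μ ≤ 24.26

Upper bound (one-sided):
t* = 1.287 (one-sided for 90%)
Upper bound = x̄ + t* · s/√n = 22.8 + 1.287 · 13.8/√148 = 24.26

We are 90% confident that μ ≤ 24.26.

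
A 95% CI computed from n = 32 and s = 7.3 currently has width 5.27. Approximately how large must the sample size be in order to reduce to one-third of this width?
n ≈ 288

CI width ∝ 1/√n
To reduce width by factor 3, need √n to grow by 3 → need 3² = 9 times as many samples.

Current: n = 32, width = 5.27
New: n = 288, width ≈ 1.69

Width reduced by factor of 5.27/1.69 = 3.12.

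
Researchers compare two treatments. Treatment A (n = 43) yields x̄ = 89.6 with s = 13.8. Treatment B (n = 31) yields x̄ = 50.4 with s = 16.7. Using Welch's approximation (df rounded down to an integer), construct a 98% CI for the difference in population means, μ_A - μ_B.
(30.42, 47.98)

Difference: x̄₁ - x̄₂ = 39.20
SE = √(s₁²/n₁ + s₂²/n₂) = √(13.8²/43 + 16.7²/31) = 3.6641
df = 56.95 → 56 (Welch–Satterthwaite, rounded down)
t* = 2.395

CI: 39.20 ± 2.395 · 3.6641 = 39.20 ± 8.78 = (30.42, 47.98)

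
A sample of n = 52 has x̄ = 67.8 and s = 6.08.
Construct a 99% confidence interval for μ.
(65.54, 70.06)

t-interval (σ unknown):
df = n - 1 = 51
t* = 2.676 for 99% confidence

Margin of error = t* · s/√n = 2.676 · 6.08/√52 = 2.26

CI: (65.54, 70.06)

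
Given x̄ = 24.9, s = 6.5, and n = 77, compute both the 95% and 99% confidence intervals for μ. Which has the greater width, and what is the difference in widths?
99% CI is wider by 0.96

df = 76
95% CI: t* = 1.992, (23.42, 26.38), width = 2 · t* · s/√n = 2.95
99% CI: t* = 2.642, (22.94, 26.86), width = 2 · t* · s/√n = 3.91

The 99% CI is wider by 3.91 - 2.95 = 0.96.
Higher confidence requires a wider interval.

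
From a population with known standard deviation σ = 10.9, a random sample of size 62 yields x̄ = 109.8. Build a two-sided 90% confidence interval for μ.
(107.52, 112.08)

z-interval (σ known):
z* = 1.645 for 90% confidence

Margin of error = z* · σ/√n = 1.645 · 10.9/√62 = 2.28

CI: (109.8 - 2.28, 109.8 + 2.28) = (107.52, 112.08)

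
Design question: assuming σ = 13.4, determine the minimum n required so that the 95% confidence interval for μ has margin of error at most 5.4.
n ≥ 24

For margin E ≤ 5.4:
n ≥ (z* · σ / E)²
n ≥ (1.960 · 13.4 / 5.4)²
n ≥ 23.66

Minimum n = 24 (rounding up)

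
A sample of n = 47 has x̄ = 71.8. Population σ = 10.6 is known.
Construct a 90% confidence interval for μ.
(69.26, 74.34)

z-interval (σ known):
z* = 1.645 for 90% confidence

Margin of error = z* · σ/√n = 1.645 · 10.6/√47 = 2.54

CI: (71.8 - 2.54, 71.8 + 2.54) = (69.26, 74.34)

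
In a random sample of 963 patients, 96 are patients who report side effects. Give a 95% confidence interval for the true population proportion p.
(0.081, 0.119)

Proportion CI:
p̂ = 96/963 = 0.09969
SE = √(p̂(1-p̂)/n) = √(0.09969 · 0.90031 / 963) = 0.00965

z* = 1.960
Margin = z* · SE = 1.960 · 0.00965 = 0.0189

CI: 0.09969 ± 0.0189 = (0.081, 0.119)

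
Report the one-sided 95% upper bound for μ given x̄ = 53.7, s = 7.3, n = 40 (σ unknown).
μ ≤ 55.64

Upper bound (one-sided):
t* = 1.685 (one-sided for 95%)
Upper bound = x̄ + t* · s/√n = 53.7 + 1.685 · 7.3/√40 = 55.64

We are 95% confident that μ ≤ 55.64.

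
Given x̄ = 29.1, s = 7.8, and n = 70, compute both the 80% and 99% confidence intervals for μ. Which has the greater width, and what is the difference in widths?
99% CI is wider by 2.53

df = 69
80% CI: t* = 1.294, (27.89, 30.31), width = 2 · t* · s/√n = 2.41
99% CI: t* = 2.649, (26.63, 31.57), width = 2 · t* · s/√n = 4.94

The 99% CI is wider by 4.94 - 2.41 = 2.53.
Higher confidence requires a wider interval.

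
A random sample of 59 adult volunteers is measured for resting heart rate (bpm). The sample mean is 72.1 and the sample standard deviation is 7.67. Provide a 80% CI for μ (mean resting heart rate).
(70.81, 73.39)

t-interval (σ unknown):
df = n - 1 = 58
t* = 1.296 for 80% confidence

Margin of error = t* · s/√n = 1.296 · 7.67/√59 = 1.29

CI: (70.81, 73.39)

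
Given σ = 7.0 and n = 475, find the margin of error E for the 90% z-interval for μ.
Margin of error = 0.53

Margin of error = z* · σ/√n
= 1.645 · 7.0/√475
= 1.645 · 7.0/21.7945
= 0.53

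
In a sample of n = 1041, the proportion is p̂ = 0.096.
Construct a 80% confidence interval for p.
(0.084, 0.108)

Proportion CI:
SE = √(p̂(1-p̂)/n) = √(0.096 · 0.904 / 1041) = 0.00913

z* = 1.282
Margin = z* · SE = 1.282 · 0.00913 = 0.0117

CI: 0.096 ± 0.0117 = (0.084, 0.108)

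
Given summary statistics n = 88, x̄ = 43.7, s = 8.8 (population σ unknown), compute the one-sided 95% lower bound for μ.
μ ≥ 42.14

Lower bound (one-sided):
t* = 1.663 (one-sided for 95%)
Lower bound = x̄ - t* · s/√n = 43.7 - 1.663 · 8.8/√88 = 42.14

We are 95% confident that μ ≥ 42.14.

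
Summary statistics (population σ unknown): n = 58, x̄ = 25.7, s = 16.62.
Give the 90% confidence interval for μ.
(22.05, 29.35)

t-interval (σ unknown):
df = n - 1 = 57
t* = 1.672 for 90% confidence

Margin of error = t* · s/√n = 1.672 · 16.62/√58 = 3.65

CI: (22.05, 29.35)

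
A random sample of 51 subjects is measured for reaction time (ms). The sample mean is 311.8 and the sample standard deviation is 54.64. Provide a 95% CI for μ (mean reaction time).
(296.43, 327.17)

t-interval (σ unknown):
df = n - 1 = 50
t* = 2.009 for 95% confidence

Margin of error = t* · s/√n = 2.009 · 54.64/√51 = 15.37

CI: (296.43, 327.17)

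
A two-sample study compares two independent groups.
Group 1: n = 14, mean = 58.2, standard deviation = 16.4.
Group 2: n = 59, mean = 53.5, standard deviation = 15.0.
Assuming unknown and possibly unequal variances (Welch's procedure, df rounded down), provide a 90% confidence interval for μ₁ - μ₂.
(-3.62, 13.02)

Difference: x̄₁ - x̄₂ = 4.70
SE = √(s₁²/n₁ + s₂²/n₂) = √(16.4²/14 + 15.0²/59) = 4.7984
df = 18.51 → 18 (Welch–Satterthwaite, rounded down)
t* = 1.734

CI: 4.70 ± 1.734 · 4.7984 = 4.70 ± 8.32 = (-3.62, 13.02)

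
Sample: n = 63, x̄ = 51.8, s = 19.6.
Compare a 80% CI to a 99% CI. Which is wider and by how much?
99% CI is wider by 6.72

df = 62
80% CI: t* = 1.295, (48.60, 55.00), width = 2 · t* · s/√n = 6.40
99% CI: t* = 2.657, (45.24, 58.36), width = 2 · t* · s/√n = 13.12

The 99% CI is wider by 13.12 - 6.40 = 6.72.
Higher confidence requires a wider interval.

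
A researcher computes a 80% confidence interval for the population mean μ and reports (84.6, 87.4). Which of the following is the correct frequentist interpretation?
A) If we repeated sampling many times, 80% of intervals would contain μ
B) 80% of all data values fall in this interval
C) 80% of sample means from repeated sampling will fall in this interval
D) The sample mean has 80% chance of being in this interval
A

A) Correct — this is the frequentist long-run coverage interpretation.
B) Wrong — a CI is about the parameter μ, not individual data values.
C) Wrong — coverage applies to intervals containing μ, not to future x̄ values.
D) Wrong — x̄ is observed and sits in the interval by construction.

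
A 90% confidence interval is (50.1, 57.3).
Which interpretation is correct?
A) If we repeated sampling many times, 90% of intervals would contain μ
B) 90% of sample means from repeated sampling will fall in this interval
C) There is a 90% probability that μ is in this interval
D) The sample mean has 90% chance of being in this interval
A

A) Correct — this is the frequentist long-run coverage interpretation.
B) Wrong — coverage applies to intervals containing μ, not to future x̄ values.
C) Wrong — μ is fixed; the randomness lives in the interval, not in μ.
D) Wrong — x̄ is observed and sits in the interval by construction.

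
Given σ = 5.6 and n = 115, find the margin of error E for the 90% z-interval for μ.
Margin of error = 0.86

Margin of error = z* · σ/√n
= 1.645 · 5.6/√115
= 1.645 · 5.6/10.7238
= 0.86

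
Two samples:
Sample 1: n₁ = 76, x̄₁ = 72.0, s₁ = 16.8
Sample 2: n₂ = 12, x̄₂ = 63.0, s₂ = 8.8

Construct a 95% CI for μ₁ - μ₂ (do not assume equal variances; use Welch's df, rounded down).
(2.44, 15.56)

Difference: x̄₁ - x̄₂ = 9.00
SE = √(s₁²/n₁ + s₂²/n₂) = √(16.8²/76 + 8.8²/12) = 3.1886
df = 26.04 → 26 (Welch–Satterthwaite, rounded down)
t* = 2.056

CI: 9.00 ± 2.056 · 3.1886 = 9.00 ± 6.56 = (2.44, 15.56)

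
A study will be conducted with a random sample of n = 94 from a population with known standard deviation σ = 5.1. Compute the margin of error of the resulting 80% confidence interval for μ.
Margin of error = 0.67

Margin of error = z* · σ/√n
= 1.282 · 5.1/√94
= 1.282 · 5.1/9.6954
= 0.67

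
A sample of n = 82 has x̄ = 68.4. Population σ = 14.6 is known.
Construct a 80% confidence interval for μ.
(66.33, 70.47)

z-interval (σ known):
z* = 1.282 for 80% confidence

Margin of error = z* · σ/√n = 1.282 · 14.6/√82 = 2.07

CI: (68.4 - 2.07, 68.4 + 2.07) = (66.33, 70.47)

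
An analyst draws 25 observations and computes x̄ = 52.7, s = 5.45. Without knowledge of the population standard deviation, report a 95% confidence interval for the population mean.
(50.45, 54.95)

t-interval (σ unknown):
df = n - 1 = 24
t* = 2.064 for 95% confidence

Margin of error = t* · s/√n = 2.064 · 5.45/√25 = 2.25

CI: (50.45, 54.95)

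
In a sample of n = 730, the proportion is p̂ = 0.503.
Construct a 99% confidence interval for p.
(0.455, 0.551)

Proportion CI:
SE = √(p̂(1-p̂)/n) = √(0.503 · 0.497 / 730) = 0.01851

z* = 2.576
Margin = z* · SE = 2.576 · 0.01851 = 0.0477

CI: 0.503 ± 0.0477 = (0.455, 0.551)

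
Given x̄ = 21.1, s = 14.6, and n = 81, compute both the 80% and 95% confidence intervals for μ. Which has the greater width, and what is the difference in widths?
95% CI is wider by 2.27

df = 80
80% CI: t* = 1.292, (19.00, 23.20), width = 2 · t* · s/√n = 4.19
95% CI: t* = 1.990, (17.87, 24.33), width = 2 · t* · s/√n = 6.46

The 95% CI is wider by 6.46 - 4.19 = 2.27.
Higher confidence requires a wider interval.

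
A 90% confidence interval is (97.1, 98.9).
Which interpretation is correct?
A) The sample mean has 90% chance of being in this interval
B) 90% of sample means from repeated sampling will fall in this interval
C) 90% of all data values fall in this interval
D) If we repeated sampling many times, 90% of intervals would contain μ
D

A) Wrong — x̄ is observed and sits in the interval by construction.
B) Wrong — coverage applies to intervals containing μ, not to future x̄ values.
C) Wrong — a CI is about the parameter μ, not individual data values.
D) Correct — this is the frequentist long-run coverage interpretation.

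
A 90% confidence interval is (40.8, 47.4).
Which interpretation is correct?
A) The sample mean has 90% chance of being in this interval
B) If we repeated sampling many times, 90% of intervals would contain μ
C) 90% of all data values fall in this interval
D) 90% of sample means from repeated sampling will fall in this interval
B

A) Wrong — x̄ is observed and sits in the interval by construction.
B) Correct — this is the frequentist long-run coverage interpretation.
C) Wrong — a CI is about the parameter μ, not individual data values.
D) Wrong — coverage applies to intervals containing μ, not to future x̄ values.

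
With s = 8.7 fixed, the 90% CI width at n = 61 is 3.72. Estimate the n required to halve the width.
n ≈ 244

CI width ∝ 1/√n
To reduce width by factor 2, need √n to grow by 2 → need 2² = 4 times as many samples.

Current: n = 61, width = 3.72
New: n = 244, width ≈ 1.84

Width reduced by factor of 3.72/1.84 = 2.02.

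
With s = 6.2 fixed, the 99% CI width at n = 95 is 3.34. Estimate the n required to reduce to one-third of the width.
n ≈ 855

CI width ∝ 1/√n
To reduce width by factor 3, need √n to grow by 3 → need 3² = 9 times as many samples.

Current: n = 95, width = 3.34
New: n = 855, width ≈ 1.09

Width reduced by factor of 3.34/1.09 = 3.06.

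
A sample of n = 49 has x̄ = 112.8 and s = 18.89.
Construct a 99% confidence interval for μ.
(105.56, 120.04)

t-interval (σ unknown):
df = n - 1 = 48
t* = 2.682 for 99% confidence

Margin of error = t* · s/√n = 2.682 · 18.89/√49 = 7.24

CI: (105.56, 120.04)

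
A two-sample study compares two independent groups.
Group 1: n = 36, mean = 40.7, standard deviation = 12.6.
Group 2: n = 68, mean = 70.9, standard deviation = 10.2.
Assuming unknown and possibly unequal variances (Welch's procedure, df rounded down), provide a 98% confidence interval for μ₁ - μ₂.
(-36.03, -24.37)

Difference: x̄₁ - x̄₂ = -30.20
SE = √(s₁²/n₁ + s₂²/n₂) = √(12.6²/36 + 10.2²/68) = 2.4372
df = 59.74 → 59 (Welch–Satterthwaite, rounded down)
t* = 2.391

CI: -30.20 ± 2.391 · 2.4372 = -30.20 ± 5.83 = (-36.03, -24.37)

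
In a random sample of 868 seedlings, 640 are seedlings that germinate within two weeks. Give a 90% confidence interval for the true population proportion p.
(0.713, 0.762)

Proportion CI:
p̂ = 640/868 = 0.73733
SE = √(p̂(1-p̂)/n) = √(0.73733 · 0.26267 / 868) = 0.01494

z* = 1.645
Margin = z* · SE = 1.645 · 0.01494 = 0.0246

CI: 0.73733 ± 0.0246 = (0.713, 0.762)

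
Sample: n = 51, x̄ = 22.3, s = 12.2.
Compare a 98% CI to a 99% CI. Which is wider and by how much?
99% CI is wider by 0.94

df = 50
98% CI: t* = 2.403, (18.19, 26.41), width = 2 · t* · s/√n = 8.21
99% CI: t* = 2.678, (17.73, 26.87), width = 2 · t* · s/√n = 9.15

The 99% CI is wider by 9.15 - 8.21 = 0.94.
Higher confidence requires a wider interval.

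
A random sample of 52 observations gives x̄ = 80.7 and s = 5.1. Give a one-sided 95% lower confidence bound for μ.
μ ≥ 79.52

Lower bound (one-sided):
t* = 1.675 (one-sided for 95%)
Lower bound = x̄ - t* · s/√n = 80.7 - 1.675 · 5.1/√52 = 79.52

We are 95% confident that μ ≥ 79.52.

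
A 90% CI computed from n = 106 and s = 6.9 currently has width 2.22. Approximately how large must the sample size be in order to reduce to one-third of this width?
n ≈ 954

CI width ∝ 1/√n
To reduce width by factor 3, need √n to grow by 3 → need 3² = 9 times as many samples.

Current: n = 106, width = 2.22
New: n = 954, width ≈ 0.74

Width reduced by factor of 2.22/0.74 = 3.00.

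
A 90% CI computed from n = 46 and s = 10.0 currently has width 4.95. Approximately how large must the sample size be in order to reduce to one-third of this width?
n ≈ 414

CI width ∝ 1/√n
To reduce width by factor 3, need √n to grow by 3 → need 3² = 9 times as many samples.

Current: n = 46, width = 4.95
New: n = 414, width ≈ 1.62

Width reduced by factor of 4.95/1.62 = 3.06.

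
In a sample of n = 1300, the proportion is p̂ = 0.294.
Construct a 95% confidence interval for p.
(0.269, 0.319)

Proportion CI:
SE = √(p̂(1-p̂)/n) = √(0.294 · 0.706 / 1300) = 0.01264

z* = 1.960
Margin = z* · SE = 1.960 · 0.01264 = 0.0248

CI: 0.294 ± 0.0248 = (0.269, 0.319)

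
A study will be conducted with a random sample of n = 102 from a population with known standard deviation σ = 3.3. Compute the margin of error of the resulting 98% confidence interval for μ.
Margin of error = 0.76

Margin of error = z* · σ/√n
= 2.326 · 3.3/√102
= 2.326 · 3.3/10.0995
= 0.76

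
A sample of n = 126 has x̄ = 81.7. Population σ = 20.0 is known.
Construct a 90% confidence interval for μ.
(78.77, 84.63)

z-interval (σ known):
z* = 1.645 for 90% confidence

Margin of error = z* · σ/√n = 1.645 · 20.0/√126 = 2.93

CI: (81.7 - 2.93, 81.7 + 2.93) = (78.77, 84.63)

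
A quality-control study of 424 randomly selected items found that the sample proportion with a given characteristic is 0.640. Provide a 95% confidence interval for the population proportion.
(0.594, 0.686)

Proportion CI:
SE = √(p̂(1-p̂)/n) = √(0.640 · 0.360 / 424) = 0.02331

z* = 1.960
Margin = z* · SE = 1.960 · 0.02331 = 0.0457

CI: 0.640 ± 0.0457 = (0.594, 0.686)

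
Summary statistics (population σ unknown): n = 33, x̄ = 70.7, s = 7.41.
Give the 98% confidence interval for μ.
(67.54, 73.86)

t-interval (σ unknown):
df = n - 1 = 32
t* = 2.449 for 98% confidence

Margin of error = t* · s/√n = 2.449 · 7.41/√33 = 3.16

CI: (67.54, 73.86)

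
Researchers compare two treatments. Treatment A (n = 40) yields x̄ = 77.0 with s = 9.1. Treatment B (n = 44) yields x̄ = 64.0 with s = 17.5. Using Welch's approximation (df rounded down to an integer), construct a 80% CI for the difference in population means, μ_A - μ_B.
(9.11, 16.89)

Difference: x̄₁ - x̄₂ = 13.00
SE = √(s₁²/n₁ + s₂²/n₂) = √(9.1²/40 + 17.5²/44) = 3.0051
df = 65.95 → 65 (Welch–Satterthwaite, rounded down)
t* = 1.295

CI: 13.00 ± 1.295 · 3.0051 = 13.00 ± 3.89 = (9.11, 16.89)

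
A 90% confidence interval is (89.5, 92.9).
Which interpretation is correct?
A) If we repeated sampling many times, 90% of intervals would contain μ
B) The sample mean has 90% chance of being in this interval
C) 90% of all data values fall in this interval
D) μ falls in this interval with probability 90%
A

A) Correct — this is the frequentist long-run coverage interpretation.
B) Wrong — x̄ is observed and sits in the interval by construction.
C) Wrong — a CI is about the parameter μ, not individual data values.
D) Wrong — μ is fixed; the randomness lives in the interval, not in μ.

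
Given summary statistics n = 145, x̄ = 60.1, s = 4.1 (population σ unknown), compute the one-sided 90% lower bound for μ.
μ ≥ 59.66

Lower bound (one-sided):
t* = 1.287 (one-sided for 90%)
Lower bound = x̄ - t* · s/√n = 60.1 - 1.287 · 4.1/√145 = 59.66

We are 90% confident that μ ≥ 59.66.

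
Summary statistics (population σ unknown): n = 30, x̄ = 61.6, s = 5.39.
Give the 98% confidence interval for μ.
(59.18, 64.02)

t-interval (σ unknown):
df = n - 1 = 29
t* = 2.462 for 98% confidence

Margin of error = t* · s/√n = 2.462 · 5.39/√30 = 2.42

CI: (59.18, 64.02)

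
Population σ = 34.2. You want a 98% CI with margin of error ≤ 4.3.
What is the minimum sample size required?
n ≥ 343

For margin E ≤ 4.3:
n ≥ (z* · σ / E)²
n ≥ (2.326 · 34.2 / 4.3)²
n ≥ 342.24

Minimum n = 343 (rounding up)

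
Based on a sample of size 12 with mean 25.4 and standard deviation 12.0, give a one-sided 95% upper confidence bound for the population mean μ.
μ ≤ 31.62

Upper bound (one-sided):
t* = 1.796 (one-sided for 95%)
Upper bound = x̄ + t* · s/√n = 25.4 + 1.796 · 12.0/√12 = 31.62

We are 95% confident that μ ≤ 31.62.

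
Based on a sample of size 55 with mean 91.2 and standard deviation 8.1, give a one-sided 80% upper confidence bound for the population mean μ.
μ ≤ 92.13

Upper bound (one-sided):
t* = 0.848 (one-sided for 80%)
Upper bound = x̄ + t* · s/√n = 91.2 + 0.848 · 8.1/√55 = 92.13

We are 80% confident that μ ≤ 92.13.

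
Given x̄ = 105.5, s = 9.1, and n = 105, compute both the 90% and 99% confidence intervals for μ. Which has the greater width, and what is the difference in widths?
99% CI is wider by 1.71

df = 104
90% CI: t* = 1.660, (104.03, 106.97), width = 2 · t* · s/√n = 2.95
99% CI: t* = 2.624, (103.17, 107.83), width = 2 · t* · s/√n = 4.66

The 99% CI is wider by 4.66 - 2.95 = 1.71.
Higher confidence requires a wider interval.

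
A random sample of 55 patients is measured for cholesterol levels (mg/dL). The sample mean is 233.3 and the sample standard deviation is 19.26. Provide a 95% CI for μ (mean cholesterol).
(228.09, 238.51)

t-interval (σ unknown):
df = n - 1 = 54
t* = 2.005 for 95% confidence

Margin of error = t* · s/√n = 2.005 · 19.26/√55 = 5.21

CI: (228.09, 238.51)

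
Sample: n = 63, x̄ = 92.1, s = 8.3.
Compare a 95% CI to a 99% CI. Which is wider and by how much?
99% CI is wider by 1.38

df = 62
95% CI: t* = 1.999, (90.01, 94.19), width = 2 · t* · s/√n = 4.18
99% CI: t* = 2.657, (89.32, 94.88), width = 2 · t* · s/√n = 5.56

The 99% CI is wider by 5.56 - 4.18 = 1.38.
Higher confidence requires a wider interval.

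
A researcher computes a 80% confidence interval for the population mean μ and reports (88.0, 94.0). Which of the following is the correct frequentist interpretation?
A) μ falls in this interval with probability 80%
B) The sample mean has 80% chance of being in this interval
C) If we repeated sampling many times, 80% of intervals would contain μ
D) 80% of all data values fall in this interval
C

A) Wrong — μ is fixed; the randomness lives in the interval, not in μ.
B) Wrong — x̄ is observed and sits in the interval by construction.
C) Correct — this is the frequentist long-run coverage interpretation.
D) Wrong — a CI is about the parameter μ, not individual data values.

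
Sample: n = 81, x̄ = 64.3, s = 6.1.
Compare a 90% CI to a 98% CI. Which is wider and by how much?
98% CI is wider by 0.96

df = 80
90% CI: t* = 1.664, (63.17, 65.43), width = 2 · t* · s/√n = 2.26
98% CI: t* = 2.374, (62.69, 65.91), width = 2 · t* · s/√n = 3.22

The 98% CI is wider by 3.22 - 2.26 = 0.96.
Higher confidence requires a wider interval.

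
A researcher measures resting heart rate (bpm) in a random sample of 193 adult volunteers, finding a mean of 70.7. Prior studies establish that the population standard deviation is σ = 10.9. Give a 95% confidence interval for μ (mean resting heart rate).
(69.16, 72.24)

z-interval (σ known):
z* = 1.960 for 95% confidence

Margin of error = z* · σ/√n = 1.960 · 10.9/√193 = 1.54

CI: (70.7 - 1.54, 70.7 + 1.54) = (69.16, 72.24)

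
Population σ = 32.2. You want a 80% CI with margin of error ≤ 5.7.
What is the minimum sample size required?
n ≥ 53

For margin E ≤ 5.7:
n ≥ (z* · σ / E)²
n ≥ (1.282 · 32.2 / 5.7)²
n ≥ 52.45

Minimum n = 53 (rounding up)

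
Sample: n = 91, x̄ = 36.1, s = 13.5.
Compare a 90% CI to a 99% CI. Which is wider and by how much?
99% CI is wider by 2.75

df = 90
90% CI: t* = 1.662, (33.75, 38.45), width = 2 · t* · s/√n = 4.70
99% CI: t* = 2.632, (32.38, 39.82), width = 2 · t* · s/√n = 7.45

The 99% CI is wider by 7.45 - 4.70 = 2.75.
Higher confidence requires a wider interval.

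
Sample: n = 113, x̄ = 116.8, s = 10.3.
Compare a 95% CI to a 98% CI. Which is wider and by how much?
98% CI is wider by 0.73

df = 112
95% CI: t* = 1.981, (114.88, 118.72), width = 2 · t* · s/√n = 3.84
98% CI: t* = 2.360, (114.51, 119.09), width = 2 · t* · s/√n = 4.57

The 98% CI is wider by 4.57 - 3.84 = 0.73.
Higher confidence requires a wider interval.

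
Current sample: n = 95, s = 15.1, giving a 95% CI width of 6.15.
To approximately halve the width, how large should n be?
n ≈ 380

CI width ∝ 1/√n
To reduce width by factor 2, need √n to grow by 2 → need 2² = 4 times as many samples.

Current: n = 95, width = 6.15
New: n = 380, width ≈ 3.05

Width reduced by factor of 6.15/3.05 = 2.02.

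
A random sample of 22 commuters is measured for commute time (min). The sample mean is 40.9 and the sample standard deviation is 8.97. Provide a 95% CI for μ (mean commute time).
(36.92, 44.88)

t-interval (σ unknown):
df = n - 1 = 21
t* = 2.080 for 95% confidence

Margin of error = t* · s/√n = 2.080 · 8.97/√22 = 3.98

CI: (36.92, 44.88)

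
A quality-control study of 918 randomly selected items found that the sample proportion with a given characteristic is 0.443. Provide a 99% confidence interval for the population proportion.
(0.401, 0.485)

Proportion CI:
SE = √(p̂(1-p̂)/n) = √(0.443 · 0.557 / 918) = 0.01639

z* = 2.576
Margin = z* · SE = 2.576 · 0.01639 = 0.0422

CI: 0.443 ± 0.0422 = (0.401, 0.485)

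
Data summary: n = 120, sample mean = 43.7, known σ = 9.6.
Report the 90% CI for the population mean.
(42.26, 45.14)

z-interval (σ known):
z* = 1.645 for 90% confidence

Margin of error = z* · σ/√n = 1.645 · 9.6/√120 = 1.44

CI: (43.7 - 1.44, 43.7 + 1.44) = (42.26, 45.14)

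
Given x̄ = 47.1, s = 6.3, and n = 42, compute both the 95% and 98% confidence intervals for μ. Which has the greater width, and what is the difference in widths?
98% CI is wider by 0.78

df = 41
95% CI: t* = 2.020, (45.14, 49.06), width = 2 · t* · s/√n = 3.93
98% CI: t* = 2.421, (44.75, 49.45), width = 2 · t* · s/√n = 4.71

The 98% CI is wider by 4.71 - 3.93 = 0.78.
Higher confidence requires a wider interval.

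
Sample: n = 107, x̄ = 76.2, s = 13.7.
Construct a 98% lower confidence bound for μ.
μ ≥ 73.45

Lower bound (one-sided):
t* = 2.079 (one-sided for 98%)
Lower bound = x̄ - t* · s/√n = 76.2 - 2.079 · 13.7/√107 = 73.45

We are 98% confident that μ ≥ 73.45.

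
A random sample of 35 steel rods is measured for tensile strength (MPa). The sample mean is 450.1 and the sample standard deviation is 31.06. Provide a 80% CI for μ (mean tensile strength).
(443.24, 456.96)

t-interval (σ unknown):
df = n - 1 = 34
t* = 1.307 for 80% confidence

Margin of error = t* · s/√n = 1.307 · 31.06/√35 = 6.86

CI: (443.24, 456.96)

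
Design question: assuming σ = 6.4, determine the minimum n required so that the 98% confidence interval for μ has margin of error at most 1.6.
n ≥ 87

For margin E ≤ 1.6:
n ≥ (z* · σ / E)²
n ≥ (2.326 · 6.4 / 1.6)²
n ≥ 86.56

Minimum n = 87 (rounding up)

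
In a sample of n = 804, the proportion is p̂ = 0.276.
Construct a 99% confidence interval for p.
(0.235, 0.317)

Proportion CI:
SE = √(p̂(1-p̂)/n) = √(0.276 · 0.724 / 804) = 0.01577

z* = 2.576
Margin = z* · SE = 2.576 · 0.01577 = 0.0406

CI: 0.276 ± 0.0406 = (0.235, 0.317)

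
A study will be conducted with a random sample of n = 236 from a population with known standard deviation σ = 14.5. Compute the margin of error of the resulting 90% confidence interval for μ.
Margin of error = 1.55

Margin of error = z* · σ/√n
= 1.645 · 14.5/√236
= 1.645 · 14.5/15.3623
= 1.55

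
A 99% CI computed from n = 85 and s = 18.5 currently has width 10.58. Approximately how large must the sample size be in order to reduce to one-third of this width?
n ≈ 765

CI width ∝ 1/√n
To reduce width by factor 3, need √n to grow by 3 → need 3² = 9 times as many samples.

Current: n = 85, width = 10.58
New: n = 765, width ≈ 3.45

Width reduced by factor of 10.58/3.45 = 3.07.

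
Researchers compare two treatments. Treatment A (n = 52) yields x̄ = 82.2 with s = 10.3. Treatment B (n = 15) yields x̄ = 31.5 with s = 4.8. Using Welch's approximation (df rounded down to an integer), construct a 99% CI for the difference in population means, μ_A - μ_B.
(45.64, 55.76)

Difference: x̄₁ - x̄₂ = 50.70
SE = √(s₁²/n₁ + s₂²/n₂) = √(10.3²/52 + 4.8²/15) = 1.8911
df = 51.13 → 51 (Welch–Satterthwaite, rounded down)
t* = 2.676

CI: 50.70 ± 2.676 · 1.8911 = 50.70 ± 5.06 = (45.64, 55.76)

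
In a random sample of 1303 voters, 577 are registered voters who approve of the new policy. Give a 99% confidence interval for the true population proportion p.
(0.407, 0.478)

Proportion CI:
p̂ = 577/1303 = 0.44282
SE = √(p̂(1-p̂)/n) = √(0.44282 · 0.55718 / 1303) = 0.01376

z* = 2.576
Margin = z* · SE = 2.576 · 0.01376 = 0.0354

CI: 0.44282 ± 0.0354 = (0.407, 0.478)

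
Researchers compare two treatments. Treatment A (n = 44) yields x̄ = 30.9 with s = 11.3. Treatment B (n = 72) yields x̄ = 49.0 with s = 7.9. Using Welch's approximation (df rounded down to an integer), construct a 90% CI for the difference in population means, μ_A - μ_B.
(-21.34, -14.86)

Difference: x̄₁ - x̄₂ = -18.10
SE = √(s₁²/n₁ + s₂²/n₂) = √(11.3²/44 + 7.9²/72) = 1.9414
df = 68.81 → 68 (Welch–Satterthwaite, rounded down)
t* = 1.668

CI: -18.10 ± 1.668 · 1.9414 = -18.10 ± 3.24 = (-21.34, -14.86)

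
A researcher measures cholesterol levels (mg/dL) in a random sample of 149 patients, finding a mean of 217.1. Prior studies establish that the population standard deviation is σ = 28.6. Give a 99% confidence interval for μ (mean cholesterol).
(211.06, 223.14)

z-interval (σ known):
z* = 2.576 for 99% confidence

Margin of error = z* · σ/√n = 2.576 · 28.6/√149 = 6.04

CI: (217.1 - 6.04, 217.1 + 6.04) = (211.06, 223.14)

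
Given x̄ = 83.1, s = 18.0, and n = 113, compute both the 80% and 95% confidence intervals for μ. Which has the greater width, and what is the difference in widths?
95% CI is wider by 2.34

df = 112
80% CI: t* = 1.289, (80.92, 85.28), width = 2 · t* · s/√n = 4.37
95% CI: t* = 1.981, (79.75, 86.45), width = 2 · t* · s/√n = 6.71

The 95% CI is wider by 6.71 - 4.37 = 2.34.
Higher confidence requires a wider interval.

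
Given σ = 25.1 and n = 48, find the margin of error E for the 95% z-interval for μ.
Margin of error = 7.10

Margin of error = z* · σ/√n
= 1.960 · 25.1/√48
= 1.960 · 25.1/6.9282
= 7.10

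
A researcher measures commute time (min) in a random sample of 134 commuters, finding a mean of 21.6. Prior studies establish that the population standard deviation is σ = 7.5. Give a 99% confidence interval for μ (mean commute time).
(19.93, 23.27)

z-interval (σ known):
z* = 2.576 for 99% confidence

Margin of error = z* · σ/√n = 2.576 · 7.5/√134 = 1.67

CI: (21.6 - 1.67, 21.6 + 1.67) = (19.93, 23.27)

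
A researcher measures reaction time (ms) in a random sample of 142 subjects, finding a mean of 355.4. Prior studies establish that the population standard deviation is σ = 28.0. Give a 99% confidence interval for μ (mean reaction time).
(349.35, 361.45)

z-interval (σ known):
z* = 2.576 for 99% confidence

Margin of error = z* · σ/√n = 2.576 · 28.0/√142 = 6.05

CI: (355.4 - 6.05, 355.4 + 6.05) = (349.35, 361.45)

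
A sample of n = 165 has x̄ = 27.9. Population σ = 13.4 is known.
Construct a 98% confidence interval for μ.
(25.47, 30.33)

z-interval (σ known):
z* = 2.326 for 98% confidence

Margin of error = z* · σ/√n = 2.326 · 13.4/√165 = 2.43

CI: (27.9 - 2.43, 27.9 + 2.43) = (25.47, 30.33)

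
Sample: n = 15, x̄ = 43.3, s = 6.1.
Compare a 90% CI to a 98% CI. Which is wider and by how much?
98% CI is wider by 2.72

df = 14
90% CI: t* = 1.761, (40.53, 46.07), width = 2 · t* · s/√n = 5.55
98% CI: t* = 2.624, (39.17, 47.43), width = 2 · t* · s/√n = 8.27

The 98% CI is wider by 8.27 - 5.55 = 2.72.
Higher confidence requires a wider interval.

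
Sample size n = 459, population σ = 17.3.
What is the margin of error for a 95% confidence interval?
Margin of error = 1.58

Margin of error = z* · σ/√n
= 1.960 · 17.3/√459
= 1.960 · 17.3/21.4243
= 1.58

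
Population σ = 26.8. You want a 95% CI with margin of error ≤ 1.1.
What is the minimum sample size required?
n ≥ 2281

For margin E ≤ 1.1:
n ≥ (z* · σ / E)²
n ≥ (1.960 · 26.8 / 1.1)²
n ≥ 2280.32

Minimum n = 2281 (rounding up)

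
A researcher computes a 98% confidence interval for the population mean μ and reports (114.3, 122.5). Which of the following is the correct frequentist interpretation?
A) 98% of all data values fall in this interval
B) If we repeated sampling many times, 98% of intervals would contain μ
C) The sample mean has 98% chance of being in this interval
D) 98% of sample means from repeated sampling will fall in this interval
B

A) Wrong — a CI is about the parameter μ, not individual data values.
B) Correct — this is the frequentist long-run coverage interpretation.
C) Wrong — x̄ is observed and sits in the interval by construction.
D) Wrong — coverage applies to intervals containing μ, not to future x̄ values.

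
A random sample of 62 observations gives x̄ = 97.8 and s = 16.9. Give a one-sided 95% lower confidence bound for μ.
μ ≥ 94.22

Lower bound (one-sided):
t* = 1.670 (one-sided for 95%)
Lower bound = x̄ - t* · s/√n = 97.8 - 1.670 · 16.9/√62 = 94.22

We are 95% confident that μ ≥ 94.22.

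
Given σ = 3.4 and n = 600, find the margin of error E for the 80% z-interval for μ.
Margin of error = 0.18

Margin of error = z* · σ/√n
= 1.282 · 3.4/√600
= 1.282 · 3.4/24.4949
= 0.18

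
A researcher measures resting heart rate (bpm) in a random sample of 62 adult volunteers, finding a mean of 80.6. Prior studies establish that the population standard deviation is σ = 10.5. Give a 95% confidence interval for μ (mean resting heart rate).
(77.99, 83.21)

z-interval (σ known):
z* = 1.960 for 95% confidence

Margin of error = z* · σ/√n = 1.960 · 10.5/√62 = 2.61

CI: (80.6 - 2.61, 80.6 + 2.61) = (77.99, 83.21)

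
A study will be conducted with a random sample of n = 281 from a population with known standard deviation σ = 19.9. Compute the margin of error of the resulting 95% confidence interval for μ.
Margin of error = 2.33

Margin of error = z* · σ/√n
= 1.960 · 19.9/√281
= 1.960 · 19.9/16.7631
= 2.33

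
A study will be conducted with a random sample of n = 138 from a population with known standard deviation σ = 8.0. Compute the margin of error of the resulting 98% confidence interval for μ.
Margin of error = 1.58

Margin of error = z* · σ/√n
= 2.326 · 8.0/√138
= 2.326 · 8.0/11.7473
= 1.58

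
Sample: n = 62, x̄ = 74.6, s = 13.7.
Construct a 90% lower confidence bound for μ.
μ ≥ 72.35

Lower bound (one-sided):
t* = 1.296 (one-sided for 90%)
Lower bound = x̄ - t* · s/√n = 74.6 - 1.296 · 13.7/√62 = 72.35

We are 90% confident that μ ≥ 72.35.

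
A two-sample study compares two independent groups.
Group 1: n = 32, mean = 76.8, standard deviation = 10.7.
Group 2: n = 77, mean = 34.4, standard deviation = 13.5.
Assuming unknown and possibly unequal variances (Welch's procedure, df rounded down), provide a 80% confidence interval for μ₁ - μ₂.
(39.25, 45.55)

Difference: x̄₁ - x̄₂ = 42.40
SE = √(s₁²/n₁ + s₂²/n₂) = √(10.7²/32 + 13.5²/77) = 2.4382
df = 72.62 → 72 (Welch–Satterthwaite, rounded down)
t* = 1.293

CI: 42.40 ± 1.293 · 2.4382 = 42.40 ± 3.15 = (39.25, 45.55)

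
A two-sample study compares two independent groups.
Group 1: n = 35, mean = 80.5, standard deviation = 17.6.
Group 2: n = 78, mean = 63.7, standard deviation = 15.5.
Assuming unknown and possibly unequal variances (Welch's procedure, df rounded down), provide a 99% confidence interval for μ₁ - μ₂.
(7.60, 26.00)

Difference: x̄₁ - x̄₂ = 16.80
SE = √(s₁²/n₁ + s₂²/n₂) = √(17.6²/35 + 15.5²/78) = 3.4540
df = 58.65 → 58 (Welch–Satterthwaite, rounded down)
t* = 2.663

CI: 16.80 ± 2.663 · 3.4540 = 16.80 ± 9.20 = (7.60, 26.00)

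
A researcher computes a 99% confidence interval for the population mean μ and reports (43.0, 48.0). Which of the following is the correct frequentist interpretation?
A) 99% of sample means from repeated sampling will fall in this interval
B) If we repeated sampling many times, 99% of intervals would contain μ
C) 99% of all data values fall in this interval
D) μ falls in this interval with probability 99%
B

A) Wrong — coverage applies to intervals containing μ, not to future x̄ values.
B) Correct — this is the frequentist long-run coverage interpretation.
C) Wrong — a CI is about the parameter μ, not individual data values.
D) Wrong — μ is fixed; the randomness lives in the interval, not in μ.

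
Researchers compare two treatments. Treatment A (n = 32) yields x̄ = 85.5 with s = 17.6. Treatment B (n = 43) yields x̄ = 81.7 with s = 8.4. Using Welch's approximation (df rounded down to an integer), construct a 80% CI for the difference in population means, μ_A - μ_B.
(-0.58, 8.18)

Difference: x̄₁ - x̄₂ = 3.80
SE = √(s₁²/n₁ + s₂²/n₂) = √(17.6²/32 + 8.4²/43) = 3.3647
df = 41.52 → 41 (Welch–Satterthwaite, rounded down)
t* = 1.303

CI: 3.80 ± 1.303 · 3.3647 = 3.80 ± 4.38 = (-0.58, 8.18)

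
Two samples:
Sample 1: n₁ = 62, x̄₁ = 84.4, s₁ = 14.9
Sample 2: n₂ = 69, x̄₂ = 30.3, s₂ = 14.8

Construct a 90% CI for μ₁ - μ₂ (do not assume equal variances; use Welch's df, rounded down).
(49.79, 58.41)

Difference: x̄₁ - x̄₂ = 54.10
SE = √(s₁²/n₁ + s₂²/n₂) = √(14.9²/62 + 14.8²/69) = 2.5991
df = 127.33 → 127 (Welch–Satterthwaite, rounded down)
t* = 1.657

CI: 54.10 ± 1.657 · 2.5991 = 54.10 ± 4.31 = (49.79, 58.41)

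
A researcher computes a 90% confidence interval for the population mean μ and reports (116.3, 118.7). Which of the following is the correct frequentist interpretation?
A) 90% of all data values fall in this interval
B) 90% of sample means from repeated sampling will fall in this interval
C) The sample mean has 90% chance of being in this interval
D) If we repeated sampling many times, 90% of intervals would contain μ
D

A) Wrong — a CI is about the parameter μ, not individual data values.
B) Wrong — coverage applies to intervals containing μ, not to future x̄ values.
C) Wrong — x̄ is observed and sits in the interval by construction.
D) Correct — this is the frequentist long-run coverage interpretation.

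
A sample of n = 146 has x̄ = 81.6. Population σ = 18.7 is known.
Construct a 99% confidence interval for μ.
(77.61, 85.59)

z-interval (σ known):
z* = 2.576 for 99% confidence

Margin of error = z* · σ/√n = 2.576 · 18.7/√146 = 3.99

CI: (81.6 - 3.99, 81.6 + 3.99) = (77.61, 85.59)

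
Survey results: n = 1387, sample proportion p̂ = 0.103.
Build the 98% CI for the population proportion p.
(0.084, 0.122)

Proportion CI:
SE = √(p̂(1-p̂)/n) = √(0.103 · 0.897 / 1387) = 0.00816

z* = 2.326
Margin = z* · SE = 2.326 · 0.00816 = 0.0190

CI: 0.103 ± 0.0190 = (0.084, 0.122)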